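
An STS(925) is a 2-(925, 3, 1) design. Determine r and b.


An STS(v) is a 2-(v, 3, 1) BIBD: block size k = 3, λ = 1.
Replication: r(k − 1) = λ(v − 1) ⇒ r·2 = 925 − 1 = 924 ⇒ r = 462.
Block count: b = v(v − 1)/6 = 925·924/6 = 854700/6 = 142450.

r = 462, b = 142450.


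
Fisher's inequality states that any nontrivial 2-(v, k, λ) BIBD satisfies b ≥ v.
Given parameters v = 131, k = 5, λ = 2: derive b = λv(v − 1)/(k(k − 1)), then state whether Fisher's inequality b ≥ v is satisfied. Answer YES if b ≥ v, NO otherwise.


b = λv(v − 1)/(k(k − 1)) = 2·131·130/(5·4) = 34060/20 = 1703.
Compare with v = 131: b ≥ v, so Fisher's inequality holds.

YES


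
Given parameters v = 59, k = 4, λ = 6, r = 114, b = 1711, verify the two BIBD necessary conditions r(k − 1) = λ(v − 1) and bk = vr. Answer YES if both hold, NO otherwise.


Condition (i): r(k − 1) = 114·3 = 342; λ(v − 1) = 6·58 = 348. Match? NO.
Condition (ii): bk = 1711·4 = 6844; vr = 59·114 = 6726. Match? NO.
Both conditions hold? NO.

NO


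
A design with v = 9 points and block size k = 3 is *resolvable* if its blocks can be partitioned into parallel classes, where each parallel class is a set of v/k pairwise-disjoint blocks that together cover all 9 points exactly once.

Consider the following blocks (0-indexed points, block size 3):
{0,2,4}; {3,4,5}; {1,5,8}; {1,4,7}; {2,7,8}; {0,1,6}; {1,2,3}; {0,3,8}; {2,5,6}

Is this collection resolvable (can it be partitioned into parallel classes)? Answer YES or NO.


v = 9, block size k = 3, number of blocks = 9.
For resolvability, blocks must partition into parallel classes of size v/k = 3.
Total blocks must therefore be a multiple of 3: 9 = 3·3 + 0 ⇒ divisible ✓.
Consider block {0,2,4}. The only other block(s) in the collection disjoint from it are {1,5,8} — just 1 block(s). Any parallel class containing {0,2,4} would need 2 other blocks each disjoint from it, so no parallel class of size 3 can contain {0,2,4}.
Since every block must belong to some parallel class in a resolution, the collection cannot be partitioned into parallel classes.
Resolvable? NO.

NO


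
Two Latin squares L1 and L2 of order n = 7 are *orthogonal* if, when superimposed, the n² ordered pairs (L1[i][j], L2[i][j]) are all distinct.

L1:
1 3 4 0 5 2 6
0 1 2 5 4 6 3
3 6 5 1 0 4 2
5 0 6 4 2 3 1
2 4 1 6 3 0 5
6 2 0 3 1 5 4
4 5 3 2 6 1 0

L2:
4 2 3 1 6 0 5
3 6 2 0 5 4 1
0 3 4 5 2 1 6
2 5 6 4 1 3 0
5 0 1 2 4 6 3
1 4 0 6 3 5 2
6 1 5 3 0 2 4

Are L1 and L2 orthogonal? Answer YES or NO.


Form the n² = 49 superimposed pairs (L1[i][j], L2[i][j]), row by row (rows and columns indexed from 0):
row 0: (1,4) (3,2) (4,3) (0,1) (5,6) (2,0) (6,5)
row 1: (0,3) (1,6) (2,2) (5,0) (4,5) (6,4) (3,1)
row 2: (3,0) (6,3) (5,4) (1,5) (0,2) (4,1) (2,6)
row 3: (5,2) (0,5) (6,6) (4,4) (2,1) (3,3) (1,0)
row 4: (2,5) (4,0) (1,1) (6,2) (3,4) (0,6) (5,3)
row 5: (6,1) (2,4) (0,0) (3,6) (1,3) (5,5) (4,2)
row 6: (4,6) (5,1) (3,5) (2,3) (6,0) (1,2) (0,4)
Orthogonality requires all 49 pairs distinct.
Check by first coordinate: for each symbol s of L1, list the L2 entries in the n cells where L1 = s; they must all differ.
  L1 = 0: L2 entries (in reading order) 1, 3, 2, 5, 6, 0, 4 — all 7 distinct ✓
  L1 = 1: L2 entries (in reading order) 4, 6, 5, 0, 1, 3, 2 — all 7 distinct ✓
  L1 = 2: L2 entries (in reading order) 0, 2, 6, 1, 5, 4, 3 — all 7 distinct ✓
  L1 = 3: L2 entries (in reading order) 2, 1, 0, 3, 4, 6, 5 — all 7 distinct ✓
  L1 = 4: L2 entries (in reading order) 3, 5, 1, 4, 0, 2, 6 — all 7 distinct ✓
  L1 = 5: L2 entries (in reading order) 6, 0, 4, 2, 3, 5, 1 — all 7 distinct ✓
  L1 = 6: L2 entries (in reading order) 5, 4, 3, 6, 2, 1, 0 — all 7 distinct ✓
Every symbol of L1 meets every symbol of L2 exactly once, so all 49 pairs are distinct (49 of 49).
Conclusion: YES.

YES


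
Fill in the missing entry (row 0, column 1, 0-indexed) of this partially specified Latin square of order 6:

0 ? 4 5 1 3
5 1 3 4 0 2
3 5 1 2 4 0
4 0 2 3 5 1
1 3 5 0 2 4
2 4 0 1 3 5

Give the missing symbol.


Row 0 contains symbols [0, 1, 3, 4, 5] — missing [2].
Column 1 contains symbols [0, 1, 3, 4, 5] — missing [2].
The missing symbol must appear in both missing sets; intersection = [2].
Therefore the hidden value is 2.

Missing value = 2.


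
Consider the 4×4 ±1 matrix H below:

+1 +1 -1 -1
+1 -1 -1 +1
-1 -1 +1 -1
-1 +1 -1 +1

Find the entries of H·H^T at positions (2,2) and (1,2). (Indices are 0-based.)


Row 1 of H: [1, -1, -1, 1].
Row 2 of H: [-1, -1, 1, -1].
(H·H^T)[2][2] = Σ_j H[2][j]·H[2][j] = (-1)² + (-1)² + (1)² + (-1)² = 1 + 1 + 1 + 1 = 4.
(H·H^T)[1][2] = Σ_j H[1][j]·H[2][j] = (1)·(-1) + (-1)·(-1) + (-1)·(1) + (1)·(-1) = -1 + 1 + -1 + -1 = -2.
Rows 1 and 2 are not orthogonal (dot product = -2 ≠ 0), so H is not a Hadamard matrix.

(2,2) entry = 4; (1,2) entry = -2.


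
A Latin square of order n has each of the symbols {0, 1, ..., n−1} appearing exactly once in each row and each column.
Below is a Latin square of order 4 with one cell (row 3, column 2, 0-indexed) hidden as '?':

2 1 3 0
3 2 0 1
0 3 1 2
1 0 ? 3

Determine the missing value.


Row 3 contains symbols [0, 1, 3] — missing [2].
Column 2 contains symbols [0, 1, 3] — missing [2].
The missing symbol must appear in both missing sets; intersection = [2].
Therefore the hidden value is 2.

Missing value = 2.


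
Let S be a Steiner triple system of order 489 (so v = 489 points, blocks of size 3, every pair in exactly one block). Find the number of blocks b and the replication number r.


An STS(v) is a 2-(v, 3, 1) BIBD: block size k = 3, λ = 1.
Replication: r(k − 1) = λ(v − 1) ⇒ r·2 = 489 − 1 = 488 ⇒ r = 244.
Block count: b = v(v − 1)/6 = 489·488/6 = 238632/6 = 39772.

r = 244, b = 39772.


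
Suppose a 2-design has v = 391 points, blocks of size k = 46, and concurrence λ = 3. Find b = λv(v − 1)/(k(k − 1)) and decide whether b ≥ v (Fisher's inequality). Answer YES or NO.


r = λ(v − 1)/(k − 1) = 3·390/45 = 26.
b = vr/k = 391·26/46 = 221.
Fisher's inequality: b ≥ v ⇔ 221 ≥ 391? NO.

NO


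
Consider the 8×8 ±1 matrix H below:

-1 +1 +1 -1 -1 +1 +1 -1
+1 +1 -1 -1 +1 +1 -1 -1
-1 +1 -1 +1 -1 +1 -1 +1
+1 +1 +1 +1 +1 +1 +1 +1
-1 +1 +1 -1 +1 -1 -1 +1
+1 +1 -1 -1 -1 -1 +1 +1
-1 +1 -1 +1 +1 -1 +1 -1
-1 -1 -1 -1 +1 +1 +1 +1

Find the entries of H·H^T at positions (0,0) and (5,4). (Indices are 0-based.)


Row 0 of H: [-1, 1, 1, -1, -1, 1, 1, -1].
Row 4 of H: [-1, 1, 1, -1, 1, -1, -1, 1].
Row 5 of H: [1, 1, -1, -1, -1, -1, 1, 1].
(H·H^T)[0][0] = Σ_j H[0][j]·H[0][j] = (-1)² + (1)² + (1)² + (-1)² + (-1)² + (1)² + (1)² + (-1)² = 1 + 1 + 1 + 1 + 1 + 1 + 1 + 1 = 8.
(H·H^T)[5][4] = Σ_j H[5][j]·H[4][j] = (1)·(-1) + (1)·(1) + (-1)·(1) + (-1)·(-1) + (-1)·(1) + (-1)·(-1) + (1)·(-1) + (1)·(1) = -1 + 1 + -1 + 1 + -1 + 1 + -1 + 1 = 0.
So rows 5 and 4 are orthogonal; the diagonal entry equals n = 8.

(0,0) entry = 8; (5,4) entry = 0.


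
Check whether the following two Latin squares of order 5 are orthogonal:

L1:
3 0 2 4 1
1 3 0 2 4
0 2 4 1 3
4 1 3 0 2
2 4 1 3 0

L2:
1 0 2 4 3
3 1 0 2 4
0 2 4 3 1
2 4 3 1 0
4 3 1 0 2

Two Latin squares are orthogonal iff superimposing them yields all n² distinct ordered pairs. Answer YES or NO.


Form the n² = 25 superimposed pairs (L1[i][j], L2[i][j]), row by row (rows and columns indexed from 0):
row 0: (3,1) (0,0) (2,2) (4,4) (1,3)
row 1: (1,3) (3,1) (0,0) (2,2) (4,4)
row 2: (0,0) (2,2) (4,4) (1,3) (3,1)
row 3: (4,2) (1,4) (3,3) (0,1) (2,0)
row 4: (2,4) (4,3) (1,1) (3,0) (0,2)
Orthogonality requires all 25 pairs distinct.
But the pair (1,3) repeats: cell (0,4) has L1 = 1, L2 = 3, and cell (1,0) has L1 = 1, L2 = 3.
A repeated pair means some other pair never occurs (only 15 distinct pairs out of 25), so the squares are not orthogonal.
Conclusion: NO.

NO


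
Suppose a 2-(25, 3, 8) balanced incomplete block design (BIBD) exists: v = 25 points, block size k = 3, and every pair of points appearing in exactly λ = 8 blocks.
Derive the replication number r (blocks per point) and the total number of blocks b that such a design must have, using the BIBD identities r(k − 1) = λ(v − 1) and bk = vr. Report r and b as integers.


Any 2-(v, k, λ) BIBD satisfies two necessary conditions:
  (i)  Each point sits in r blocks, and counting incidences through any fixed point gives r(k − 1) = λ(v − 1), so r = λ(v − 1)/(k − 1).
  (ii) Total incidences bk = vr, so b = vr/k.
Step 1: r = λ(v − 1)/(k − 1) = 8·(25 − 1)/(3 − 1) = 8·24/2 = 192/2 = 96.
Step 2: b = vr/k = 25·96/3 = 2400/3 = 800.
Check integrality: r = 96 ∈ Z ✓, b = 800 ∈ Z ✓.
(These identities are necessary conditions: they determine r and b for any design with these parameters, but do not by themselves prove that one exists.)

r = 96, b = 800.


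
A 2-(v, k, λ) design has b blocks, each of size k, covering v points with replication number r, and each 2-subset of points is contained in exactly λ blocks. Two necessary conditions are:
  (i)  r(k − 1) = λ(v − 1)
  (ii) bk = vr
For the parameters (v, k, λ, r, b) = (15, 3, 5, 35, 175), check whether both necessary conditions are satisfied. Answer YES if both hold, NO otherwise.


Condition (i): r(k − 1) = 35·2 = 70; λ(v − 1) = 5·14 = 70. Match? YES.
Condition (ii): bk = 175·3 = 525; vr = 15·35 = 525. Match? YES.
Both conditions hold? YES.

YES


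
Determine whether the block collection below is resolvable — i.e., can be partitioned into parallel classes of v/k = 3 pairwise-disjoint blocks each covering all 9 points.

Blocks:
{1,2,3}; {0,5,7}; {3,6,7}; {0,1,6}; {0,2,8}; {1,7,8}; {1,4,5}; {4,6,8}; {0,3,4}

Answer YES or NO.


v = 9, block size k = 3, number of blocks = 9.
For resolvability, blocks must partition into parallel classes of size v/k = 3.
Total blocks must therefore be a multiple of 3: 9 = 3·3 + 0 ⇒ divisible ✓.
Consider block {0,1,6}. It intersects every other block in the collection, so no parallel class of size 3 can contain it.
Since every block must belong to some parallel class in a resolution, the collection cannot be partitioned into parallel classes.
Resolvable? NO.

NO


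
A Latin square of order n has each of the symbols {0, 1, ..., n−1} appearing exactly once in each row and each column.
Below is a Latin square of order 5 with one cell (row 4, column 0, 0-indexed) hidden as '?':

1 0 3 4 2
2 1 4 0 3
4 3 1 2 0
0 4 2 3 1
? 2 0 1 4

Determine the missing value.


Row 4 contains symbols [0, 1, 2, 4] — missing [3].
Column 0 contains symbols [0, 1, 2, 4] — missing [3].
The missing symbol must appear in both missing sets; intersection = [3].
Therefore the hidden value is 3.

Missing value = 3.


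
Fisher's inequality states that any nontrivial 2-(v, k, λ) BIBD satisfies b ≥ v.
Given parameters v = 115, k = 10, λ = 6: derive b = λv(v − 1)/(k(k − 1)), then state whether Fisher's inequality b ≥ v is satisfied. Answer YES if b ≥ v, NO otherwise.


r = λ(v − 1)/(k − 1) = 6·114/9 = 76.
b = vr/k = 115·76/10 = 874.
Fisher's inequality: b ≥ v ⇔ 874 ≥ 115? YES.

YES


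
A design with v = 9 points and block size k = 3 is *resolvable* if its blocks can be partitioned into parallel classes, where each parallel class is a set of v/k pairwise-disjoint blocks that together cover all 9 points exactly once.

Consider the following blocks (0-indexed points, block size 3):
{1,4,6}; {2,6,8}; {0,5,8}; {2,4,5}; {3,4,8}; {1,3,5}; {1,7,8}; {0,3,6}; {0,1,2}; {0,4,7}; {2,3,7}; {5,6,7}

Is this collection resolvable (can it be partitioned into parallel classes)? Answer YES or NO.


v = 9, block size k = 3, number of blocks = 12.
For resolvability, blocks must partition into parallel classes of size v/k = 3.
Total blocks must therefore be a multiple of 3: 12 = 3·4 + 0 ⇒ divisible ✓.
Greedy packing gives 4 candidate class(es). Each should be a full parallel class (size 3, covers all 9 points).
  Class 1 (3 blocks): {1,4,6}; {0,5,8}; {2,3,7}. Points covered: [0, 1, 2, 3, 4, 5, 6, 7, 8].
  Class 2 (3 blocks): {2,6,8}; {1,3,5}; {0,4,7}. Points covered: [0, 1, 2, 3, 4, 5, 6, 7, 8].
  Class 3 (3 blocks): {2,4,5}; {1,7,8}; {0,3,6}. Points covered: [0, 1, 2, 3, 4, 5, 6, 7, 8].
  Class 4 (3 blocks): {3,4,8}; {0,1,2}; {5,6,7}. Points covered: [0, 1, 2, 3, 4, 5, 6, 7, 8].
All classes full (size 3)? YES. All classes cover every point? YES.
Resolvable? YES.

YES


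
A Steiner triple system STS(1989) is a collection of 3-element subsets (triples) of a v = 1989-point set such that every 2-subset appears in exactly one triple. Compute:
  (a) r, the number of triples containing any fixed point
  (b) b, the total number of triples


An STS(v) is a 2-(v, 3, 1) BIBD: block size k = 3, λ = 1.
Replication: r(k − 1) = λ(v − 1) ⇒ r·2 = 1989 − 1 = 1988 ⇒ r = 994.
Block count: b = v(v − 1)/6 = 1989·1988/6 = 3954132/6 = 659022.

r = 994, b = 659022.


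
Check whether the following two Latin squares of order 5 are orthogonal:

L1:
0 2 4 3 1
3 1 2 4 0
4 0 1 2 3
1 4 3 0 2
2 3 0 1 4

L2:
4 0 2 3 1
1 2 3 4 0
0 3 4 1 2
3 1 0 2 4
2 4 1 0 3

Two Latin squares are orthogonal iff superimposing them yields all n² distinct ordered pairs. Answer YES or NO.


Form the n² = 25 superimposed pairs (L1[i][j], L2[i][j]), row by row (rows and columns indexed from 0):
row 0: (0,4) (2,0) (4,2) (3,3) (1,1)
row 1: (3,1) (1,2) (2,3) (4,4) (0,0)
row 2: (4,0) (0,3) (1,4) (2,1) (3,2)
row 3: (1,3) (4,1) (3,0) (0,2) (2,4)
row 4: (2,2) (3,4) (0,1) (1,0) (4,3)
Orthogonality requires all 25 pairs distinct.
Check by first coordinate: for each symbol s of L1, list the L2 entries in the n cells where L1 = s; they must all differ.
  L1 = 0: L2 entries (in reading order) 4, 0, 3, 2, 1 — all 5 distinct ✓
  L1 = 1: L2 entries (in reading order) 1, 2, 4, 3, 0 — all 5 distinct ✓
  L1 = 2: L2 entries (in reading order) 0, 3, 1, 4, 2 — all 5 distinct ✓
  L1 = 3: L2 entries (in reading order) 3, 1, 2, 0, 4 — all 5 distinct ✓
  L1 = 4: L2 entries (in reading order) 2, 4, 0, 1, 3 — all 5 distinct ✓
Every symbol of L1 meets every symbol of L2 exactly once, so all 25 pairs are distinct (25 of 25).
Conclusion: YES.

YES


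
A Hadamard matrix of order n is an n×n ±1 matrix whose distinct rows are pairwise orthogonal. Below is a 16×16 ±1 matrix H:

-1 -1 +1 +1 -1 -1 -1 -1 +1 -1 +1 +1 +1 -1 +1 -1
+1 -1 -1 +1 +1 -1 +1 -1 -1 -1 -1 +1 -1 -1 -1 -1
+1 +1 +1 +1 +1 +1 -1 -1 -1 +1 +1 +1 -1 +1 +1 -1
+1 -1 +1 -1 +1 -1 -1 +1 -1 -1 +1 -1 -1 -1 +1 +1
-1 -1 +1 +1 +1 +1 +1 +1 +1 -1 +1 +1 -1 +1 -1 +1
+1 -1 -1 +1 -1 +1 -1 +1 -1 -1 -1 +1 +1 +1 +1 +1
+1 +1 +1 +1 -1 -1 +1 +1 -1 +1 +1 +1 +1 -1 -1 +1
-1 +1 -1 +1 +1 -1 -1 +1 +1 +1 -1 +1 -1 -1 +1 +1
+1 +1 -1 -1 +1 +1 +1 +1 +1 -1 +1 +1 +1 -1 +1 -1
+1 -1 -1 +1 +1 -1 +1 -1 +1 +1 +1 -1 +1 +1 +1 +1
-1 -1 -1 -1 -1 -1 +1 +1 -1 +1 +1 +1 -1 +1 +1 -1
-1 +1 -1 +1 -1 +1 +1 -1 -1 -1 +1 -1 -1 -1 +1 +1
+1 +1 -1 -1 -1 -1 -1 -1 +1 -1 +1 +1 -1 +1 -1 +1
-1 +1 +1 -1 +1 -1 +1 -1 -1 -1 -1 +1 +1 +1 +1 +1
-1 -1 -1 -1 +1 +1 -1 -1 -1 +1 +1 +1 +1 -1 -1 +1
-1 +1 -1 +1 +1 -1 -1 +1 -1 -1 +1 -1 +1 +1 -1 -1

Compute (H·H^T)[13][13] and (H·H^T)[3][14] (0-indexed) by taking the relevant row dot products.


Row 3 of H: [1, -1, 1, -1, 1, -1, -1, 1, -1, -1, 1, -1, -1, -1, 1, 1].
Row 13 of H: [-1, 1, 1, -1, 1, -1, 1, -1, -1, -1, -1, 1, 1, 1, 1, 1].
Row 14 of H: [-1, -1, -1, -1, 1, 1, -1, -1, -1, 1, 1, 1, 1, -1, -1, 1].
(H·H^T)[13][13] = Σ_j H[13][j]·H[13][j] = (-1)² + (1)² + (1)² + (-1)² + (1)² + (-1)² + (1)² + (-1)² + (-1)² + (-1)² + (-1)² + (1)² + (1)² + (1)² + (1)² + (1)² = 1 + 1 + 1 + 1 + 1 + 1 + 1 + 1 + 1 + 1 + 1 + 1 + 1 + 1 + 1 + 1 = 16.
(H·H^T)[3][14] = Σ_j H[3][j]·H[14][j] = (1)·(-1) + (-1)·(-1) + (1)·(-1) + (-1)·(-1) + (1)·(1) + (-1)·(1) + (-1)·(-1) + (1)·(-1) + (-1)·(-1) + (-1)·(1) + (1)·(1) + (-1)·(1) + (-1)·(1) + (-1)·(-1) + (1)·(-1) + (1)·(1) = -1 + 1 + -1 + 1 + 1 + -1 + 1 + -1 + 1 + -1 + 1 + -1 + -1 + 1 + -1 + 1 = 0.
So rows 3 and 14 are orthogonal; the diagonal entry equals n = 16.

(13,13) entry = 16; (3,14) entry = 0.


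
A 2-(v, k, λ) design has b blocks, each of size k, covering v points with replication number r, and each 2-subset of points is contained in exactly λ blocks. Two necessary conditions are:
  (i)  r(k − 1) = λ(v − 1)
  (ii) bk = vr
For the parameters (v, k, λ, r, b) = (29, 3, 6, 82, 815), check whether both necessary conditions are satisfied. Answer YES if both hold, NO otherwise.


Condition (i): r(k − 1) = 82·2 = 164; λ(v − 1) = 6·28 = 168. Match? NO.
Condition (ii): bk = 815·3 = 2445; vr = 29·82 = 2378. Match? NO.
Both conditions hold? NO.

NO


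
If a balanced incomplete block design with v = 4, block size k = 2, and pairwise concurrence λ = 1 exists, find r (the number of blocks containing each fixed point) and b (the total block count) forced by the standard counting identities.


Any 2-(v, k, λ) BIBD satisfies two necessary conditions:
  (i)  Each point sits in r blocks, and counting incidences through any fixed point gives r(k − 1) = λ(v − 1), so r = λ(v − 1)/(k − 1).
  (ii) Total incidences bk = vr, so b = vr/k.
Step 1: r = λ(v − 1)/(k − 1) = 1·(4 − 1)/(2 − 1) = 1·3/1 = 3/1 = 3.
Step 2: b = vr/k = 4·3/2 = 12/2 = 6.
Check integrality: r = 3 ∈ Z ✓, b = 6 ∈ Z ✓.
(These identities are necessary conditions: they determine r and b for any design with these parameters, but do not by themselves prove that one exists.)

r = 3, b = 6.


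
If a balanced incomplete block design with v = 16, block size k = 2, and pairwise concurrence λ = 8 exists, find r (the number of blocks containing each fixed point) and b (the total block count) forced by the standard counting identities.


Any 2-(v, k, λ) BIBD satisfies two necessary conditions:
  (i)  Each point sits in r blocks, and counting incidences through any fixed point gives r(k − 1) = λ(v − 1), so r = λ(v − 1)/(k − 1).
  (ii) Total incidences bk = vr, so b = vr/k.
Step 1: r = λ(v − 1)/(k − 1) = 8·(16 − 1)/(2 − 1) = 8·15/1 = 120/1 = 120.
Step 2: b = vr/k = 16·120/2 = 1920/2 = 960.
Check integrality: r = 120 ∈ Z ✓, b = 960 ∈ Z ✓.
(These identities are necessary conditions: they determine r and b for any design with these parameters, but do not by themselves prove that one exists.)

r = 120, b = 960.


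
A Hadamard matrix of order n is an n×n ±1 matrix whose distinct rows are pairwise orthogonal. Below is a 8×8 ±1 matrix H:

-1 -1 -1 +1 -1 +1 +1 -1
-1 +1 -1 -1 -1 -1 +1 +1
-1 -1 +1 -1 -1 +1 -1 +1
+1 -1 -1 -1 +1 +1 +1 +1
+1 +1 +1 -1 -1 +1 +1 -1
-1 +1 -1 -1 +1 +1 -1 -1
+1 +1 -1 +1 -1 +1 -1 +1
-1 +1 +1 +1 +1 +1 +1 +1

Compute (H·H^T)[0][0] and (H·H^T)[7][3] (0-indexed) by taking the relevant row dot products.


Row 0 of H: [-1, -1, -1, 1, -1, 1, 1, -1].
Row 3 of H: [1, -1, -1, -1, 1, 1, 1, 1].
Row 7 of H: [-1, 1, 1, 1, 1, 1, 1, 1].
(H·H^T)[0][0] = Σ_j H[0][j]·H[0][j] = (-1)² + (-1)² + (-1)² + (1)² + (-1)² + (1)² + (1)² + (-1)² = 1 + 1 + 1 + 1 + 1 + 1 + 1 + 1 = 8.
(H·H^T)[7][3] = Σ_j H[7][j]·H[3][j] = (-1)·(1) + (1)·(-1) + (1)·(-1) + (1)·(-1) + (1)·(1) + (1)·(1) + (1)·(1) + (1)·(1) = -1 + -1 + -1 + -1 + 1 + 1 + 1 + 1 = 0.
So rows 7 and 3 are orthogonal; the diagonal entry equals n = 8.

(0,0) entry = 8; (7,3) entry = 0.


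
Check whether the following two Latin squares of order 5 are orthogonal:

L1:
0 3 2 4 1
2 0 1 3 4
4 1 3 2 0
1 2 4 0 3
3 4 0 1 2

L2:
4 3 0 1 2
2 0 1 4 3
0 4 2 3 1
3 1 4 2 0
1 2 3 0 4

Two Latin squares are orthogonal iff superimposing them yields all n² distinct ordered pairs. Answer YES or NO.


Form the n² = 25 superimposed pairs (L1[i][j], L2[i][j]), row by row (rows and columns indexed from 0):
row 0: (0,4) (3,3) (2,0) (4,1) (1,2)
row 1: (2,2) (0,0) (1,1) (3,4) (4,3)
row 2: (4,0) (1,4) (3,2) (2,3) (0,1)
row 3: (1,3) (2,1) (4,4) (0,2) (3,0)
row 4: (3,1) (4,2) (0,3) (1,0) (2,4)
Orthogonality requires all 25 pairs distinct.
Check by first coordinate: for each symbol s of L1, list the L2 entries in the n cells where L1 = s; they must all differ.
  L1 = 0: L2 entries (in reading order) 4, 0, 1, 2, 3 — all 5 distinct ✓
  L1 = 1: L2 entries (in reading order) 2, 1, 4, 3, 0 — all 5 distinct ✓
  L1 = 2: L2 entries (in reading order) 0, 2, 3, 1, 4 — all 5 distinct ✓
  L1 = 3: L2 entries (in reading order) 3, 4, 2, 0, 1 — all 5 distinct ✓
  L1 = 4: L2 entries (in reading order) 1, 3, 0, 4, 2 — all 5 distinct ✓
Every symbol of L1 meets every symbol of L2 exactly once, so all 25 pairs are distinct (25 of 25).
Conclusion: YES.

YES


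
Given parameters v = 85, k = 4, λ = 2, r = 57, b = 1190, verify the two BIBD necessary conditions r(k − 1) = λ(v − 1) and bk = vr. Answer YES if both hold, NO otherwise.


Condition (i): r(k − 1) = 57·3 = 171; λ(v − 1) = 2·84 = 168. Match? NO.
Condition (ii): bk = 1190·4 = 4760; vr = 85·57 = 4845. Match? NO.
Both conditions hold? NO.

NO


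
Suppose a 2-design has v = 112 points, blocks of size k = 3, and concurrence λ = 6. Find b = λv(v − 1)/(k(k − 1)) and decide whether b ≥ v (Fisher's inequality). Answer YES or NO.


r = λ(v − 1)/(k − 1) = 6·111/2 = 333.
b = vr/k = 112·333/3 = 12432.
Fisher's inequality: b ≥ v ⇔ 12432 ≥ 112? YES.

YES


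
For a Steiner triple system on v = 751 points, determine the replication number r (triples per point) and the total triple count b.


An STS(v) is a 2-(v, 3, 1) BIBD: block size k = 3, λ = 1.
Replication: r(k − 1) = λ(v − 1) ⇒ r·2 = 751 − 1 = 750 ⇒ r = 375.
Block count: b = v(v − 1)/6 = 751·750/6 = 563250/6 = 93875.

r = 375, b = 93875.


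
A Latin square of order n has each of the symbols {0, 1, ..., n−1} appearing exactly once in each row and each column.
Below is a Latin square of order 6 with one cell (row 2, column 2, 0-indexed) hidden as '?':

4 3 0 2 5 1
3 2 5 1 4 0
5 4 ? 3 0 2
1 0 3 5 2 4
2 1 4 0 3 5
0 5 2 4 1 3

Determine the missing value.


Row 2 contains symbols [0, 2, 3, 4, 5] — missing [1].
Column 2 contains symbols [0, 2, 3, 4, 5] — missing [1].
The missing symbol must appear in both missing sets; intersection = [1].
Therefore the hidden value is 1.

Missing value = 1.


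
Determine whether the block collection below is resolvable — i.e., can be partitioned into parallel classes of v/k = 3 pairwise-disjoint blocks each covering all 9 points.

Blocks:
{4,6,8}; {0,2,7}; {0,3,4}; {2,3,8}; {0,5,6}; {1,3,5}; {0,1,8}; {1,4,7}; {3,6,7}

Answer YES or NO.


v = 9, block size k = 3, number of blocks = 9.
For resolvability, blocks must partition into parallel classes of size v/k = 3.
Total blocks must therefore be a multiple of 3: 9 = 3·3 + 0 ⇒ divisible ✓.
Consider block {0,3,4}. It intersects every other block in the collection, so no parallel class of size 3 can contain it.
Since every block must belong to some parallel class in a resolution, the collection cannot be partitioned into parallel classes.
Resolvable? NO.

NO


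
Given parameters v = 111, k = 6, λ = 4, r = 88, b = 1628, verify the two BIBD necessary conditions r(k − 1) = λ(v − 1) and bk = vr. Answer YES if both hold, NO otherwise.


Condition (i): r(k − 1) = 88·5 = 440; λ(v − 1) = 4·110 = 440. Match? YES.
Condition (ii): bk = 1628·6 = 9768; vr = 111·88 = 9768. Match? YES.
Both conditions hold? YES.

YES


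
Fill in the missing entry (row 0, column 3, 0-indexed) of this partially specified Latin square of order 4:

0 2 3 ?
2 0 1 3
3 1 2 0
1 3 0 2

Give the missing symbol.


Row 0 contains symbols [0, 2, 3] — missing [1].
Column 3 contains symbols [0, 2, 3] — missing [1].
The missing symbol must appear in both missing sets; intersection = [1].
Therefore the hidden value is 1.

Missing value = 1.


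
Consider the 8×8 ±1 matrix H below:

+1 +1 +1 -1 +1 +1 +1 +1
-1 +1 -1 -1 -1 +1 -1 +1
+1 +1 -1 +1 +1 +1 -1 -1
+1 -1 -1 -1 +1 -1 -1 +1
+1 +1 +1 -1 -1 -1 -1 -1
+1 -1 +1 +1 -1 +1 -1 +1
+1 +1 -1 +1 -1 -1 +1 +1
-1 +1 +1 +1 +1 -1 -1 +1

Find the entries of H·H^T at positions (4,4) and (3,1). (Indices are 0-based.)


Row 1 of H: [-1, 1, -1, -1, -1, 1, -1, 1].
Row 3 of H: [1, -1, -1, -1, 1, -1, -1, 1].
Row 4 of H: [1, 1, 1, -1, -1, -1, -1, -1].
(H·H^T)[4][4] = Σ_j H[4][j]·H[4][j] = (1)² + (1)² + (1)² + (-1)² + (-1)² + (-1)² + (-1)² + (-1)² = 1 + 1 + 1 + 1 + 1 + 1 + 1 + 1 = 8.
(H·H^T)[3][1] = Σ_j H[3][j]·H[1][j] = (1)·(-1) + (-1)·(1) + (-1)·(-1) + (-1)·(-1) + (1)·(-1) + (-1)·(1) + (-1)·(-1) + (1)·(1) = -1 + -1 + 1 + 1 + -1 + -1 + 1 + 1 = 0.
So rows 3 and 1 are orthogonal; the diagonal entry equals n = 8.

(4,4) entry = 8; (3,1) entry = 0.


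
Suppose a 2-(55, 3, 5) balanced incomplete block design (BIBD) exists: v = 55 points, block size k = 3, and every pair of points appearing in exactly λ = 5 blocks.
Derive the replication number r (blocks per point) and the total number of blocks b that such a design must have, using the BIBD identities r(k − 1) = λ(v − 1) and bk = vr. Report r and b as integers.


Any 2-(v, k, λ) BIBD satisfies two necessary conditions:
  (i)  Each point sits in r blocks, and counting incidences through any fixed point gives r(k − 1) = λ(v − 1), so r = λ(v − 1)/(k − 1).
  (ii) Total incidences bk = vr, so b = vr/k.
Step 1: r = λ(v − 1)/(k − 1) = 5·(55 − 1)/(3 − 1) = 5·54/2 = 270/2 = 135.
Step 2: b = vr/k = 55·135/3 = 7425/3 = 2475.
Check integrality: r = 135 ∈ Z ✓, b = 2475 ∈ Z ✓.
(These identities are necessary conditions: they determine r and b for any design with these parameters, but do not by themselves prove that one exists.)

r = 135, b = 2475.


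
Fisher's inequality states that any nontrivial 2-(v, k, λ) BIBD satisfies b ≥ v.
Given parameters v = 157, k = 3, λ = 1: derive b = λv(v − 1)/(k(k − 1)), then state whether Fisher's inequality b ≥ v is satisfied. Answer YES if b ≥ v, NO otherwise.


b = λv(v − 1)/(k(k − 1)) = 1·157·156/(3·2) = 24492/6 = 4082.
Compare with v = 157: b ≥ v, so Fisher's inequality holds.

YES


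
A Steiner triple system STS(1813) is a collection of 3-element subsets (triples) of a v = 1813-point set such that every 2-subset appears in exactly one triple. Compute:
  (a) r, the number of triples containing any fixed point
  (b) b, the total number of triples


An STS(v) is a 2-(v, 3, 1) BIBD: block size k = 3, λ = 1.
Replication: r(k − 1) = λ(v − 1) ⇒ r·2 = 1813 − 1 = 1812 ⇒ r = 906.
Block count: bk = vr ⇒ b·3 = 1813·906 = 1642578 ⇒ b = 547526.
(Check via b = v(v − 1)/6 = 1813·1812/6 = 3285156/6 = 547526.)

r = 906, b = 547526.


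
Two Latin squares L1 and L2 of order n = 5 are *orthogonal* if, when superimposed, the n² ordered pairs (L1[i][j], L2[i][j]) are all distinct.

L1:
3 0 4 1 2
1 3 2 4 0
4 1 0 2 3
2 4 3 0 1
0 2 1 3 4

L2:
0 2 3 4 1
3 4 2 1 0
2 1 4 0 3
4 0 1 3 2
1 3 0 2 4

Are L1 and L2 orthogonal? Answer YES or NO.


Form the n² = 25 superimposed pairs (L1[i][j], L2[i][j]), row by row (rows and columns indexed from 0):
row 0: (3,0) (0,2) (4,3) (1,4) (2,1)
row 1: (1,3) (3,4) (2,2) (4,1) (0,0)
row 2: (4,2) (1,1) (0,4) (2,0) (3,3)
row 3: (2,4) (4,0) (3,1) (0,3) (1,2)
row 4: (0,1) (2,3) (1,0) (3,2) (4,4)
Orthogonality requires all 25 pairs distinct.
Check by first coordinate: for each symbol s of L1, list the L2 entries in the n cells where L1 = s; they must all differ.
  L1 = 0: L2 entries (in reading order) 2, 0, 4, 3, 1 — all 5 distinct ✓
  L1 = 1: L2 entries (in reading order) 4, 3, 1, 2, 0 — all 5 distinct ✓
  L1 = 2: L2 entries (in reading order) 1, 2, 0, 4, 3 — all 5 distinct ✓
  L1 = 3: L2 entries (in reading order) 0, 4, 3, 1, 2 — all 5 distinct ✓
  L1 = 4: L2 entries (in reading order) 3, 1, 2, 0, 4 — all 5 distinct ✓
Every symbol of L1 meets every symbol of L2 exactly once, so all 25 pairs are distinct (25 of 25).
Conclusion: YES.

YES


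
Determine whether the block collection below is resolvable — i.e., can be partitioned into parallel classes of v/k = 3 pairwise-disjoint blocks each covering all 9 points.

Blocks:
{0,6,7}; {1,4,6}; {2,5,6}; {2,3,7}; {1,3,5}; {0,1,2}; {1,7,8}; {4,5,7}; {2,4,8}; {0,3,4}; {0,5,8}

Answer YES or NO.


v = 9, block size k = 3, number of blocks = 11.
For resolvability, blocks must partition into parallel classes of size v/k = 3.
Total blocks must therefore be a multiple of 3: 11 = 3·3 + 2 ⇒ not divisible ✗.
Resolvable? NO.

NO


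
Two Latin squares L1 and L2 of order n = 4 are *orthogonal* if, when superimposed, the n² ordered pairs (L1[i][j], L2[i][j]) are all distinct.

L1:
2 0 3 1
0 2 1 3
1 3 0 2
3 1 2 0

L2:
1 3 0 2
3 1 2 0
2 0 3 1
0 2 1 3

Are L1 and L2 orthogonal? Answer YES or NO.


Form the n² = 16 superimposed pairs (L1[i][j], L2[i][j]), row by row (rows and columns indexed from 0):
row 0: (2,1) (0,3) (3,0) (1,2)
row 1: (0,3) (2,1) (1,2) (3,0)
row 2: (1,2) (3,0) (0,3) (2,1)
row 3: (3,0) (1,2) (2,1) (0,3)
Orthogonality requires all 16 pairs distinct.
But the pair (0,3) repeats: cell (0,1) has L1 = 0, L2 = 3, and cell (1,0) has L1 = 0, L2 = 3.
A repeated pair means some other pair never occurs (only 4 distinct pairs out of 16), so the squares are not orthogonal.
Conclusion: NO.

NO


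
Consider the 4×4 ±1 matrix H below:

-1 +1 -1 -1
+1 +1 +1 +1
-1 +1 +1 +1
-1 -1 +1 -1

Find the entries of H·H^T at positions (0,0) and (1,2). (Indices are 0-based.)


Row 0 of H: [-1, 1, -1, -1].
Row 1 of H: [1, 1, 1, 1].
Row 2 of H: [-1, 1, 1, 1].
(H·H^T)[0][0] = Σ_j H[0][j]·H[0][j] = (-1)² + (1)² + (-1)² + (-1)² = 1 + 1 + 1 + 1 = 4.
(H·H^T)[1][2] = Σ_j H[1][j]·H[2][j] = (1)·(-1) + (1)·(1) + (1)·(1) + (1)·(1) = -1 + 1 + 1 + 1 = 2.
Rows 1 and 2 are not orthogonal (dot product = 2 ≠ 0), so H is not a Hadamard matrix.

(0,0) entry = 4; (1,2) entry = 2.


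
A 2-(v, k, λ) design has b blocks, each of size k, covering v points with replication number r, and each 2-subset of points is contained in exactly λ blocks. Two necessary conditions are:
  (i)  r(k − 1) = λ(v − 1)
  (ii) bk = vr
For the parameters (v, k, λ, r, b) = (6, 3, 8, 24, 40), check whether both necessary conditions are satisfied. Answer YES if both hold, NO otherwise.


Condition (i): r(k − 1) = 24·2 = 48; λ(v − 1) = 8·5 = 40. Match? NO.
Condition (ii): bk = 40·3 = 120; vr = 6·24 = 144. Match? NO.
Both conditions hold? NO.

NO


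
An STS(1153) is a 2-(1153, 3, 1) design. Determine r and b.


An STS(v) is a 2-(v, 3, 1) BIBD: block size k = 3, λ = 1.
Replication: r(k − 1) = λ(v − 1) ⇒ r·2 = 1153 − 1 = 1152 ⇒ r = 576.
Block count: b = v(v − 1)/6 = 1153·1152/6 = 1328256/6 = 221376.
(Check via bk = vr: 221376·3 = 664128 = 1153·576 = 664128 ✓.)

r = 576, b = 221376.


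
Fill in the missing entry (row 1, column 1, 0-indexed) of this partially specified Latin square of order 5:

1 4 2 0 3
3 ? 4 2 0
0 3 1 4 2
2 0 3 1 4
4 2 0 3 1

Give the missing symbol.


Row 1 contains symbols [0, 2, 3, 4] — missing [1].
Column 1 contains symbols [0, 2, 3, 4] — missing [1].
The missing symbol must appear in both missing sets; intersection = [1].
Therefore the hidden value is 1.

Missing value = 1.


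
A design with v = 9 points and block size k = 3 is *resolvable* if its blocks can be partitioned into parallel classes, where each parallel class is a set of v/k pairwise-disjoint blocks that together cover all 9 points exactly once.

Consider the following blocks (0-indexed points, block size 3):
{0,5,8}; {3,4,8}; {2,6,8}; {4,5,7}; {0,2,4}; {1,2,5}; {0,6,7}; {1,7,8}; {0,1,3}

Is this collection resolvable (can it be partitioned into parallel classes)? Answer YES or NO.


v = 9, block size k = 3, number of blocks = 9.
For resolvability, blocks must partition into parallel classes of size v/k = 3.
Total blocks must therefore be a multiple of 3: 9 = 3·3 + 0 ⇒ divisible ✓.
Consider block {0,5,8}. It intersects every other block in the collection, so no parallel class of size 3 can contain it.
Since every block must belong to some parallel class in a resolution, the collection cannot be partitioned into parallel classes.
Resolvable? NO.

NO


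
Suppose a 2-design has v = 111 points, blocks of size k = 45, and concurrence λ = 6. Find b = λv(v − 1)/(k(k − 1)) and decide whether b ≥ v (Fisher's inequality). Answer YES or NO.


b = λv(v − 1)/(k(k − 1)) = 6·111·110/(45·44) = 73260/1980 = 37.
Compare with v = 111: b < v, so Fisher's inequality fails.

NO


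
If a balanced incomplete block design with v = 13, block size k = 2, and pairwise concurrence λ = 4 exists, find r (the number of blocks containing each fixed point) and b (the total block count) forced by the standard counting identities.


Any 2-(v, k, λ) BIBD satisfies two necessary conditions:
  (i)  Each point sits in r blocks, and counting incidences through any fixed point gives r(k − 1) = λ(v − 1), so r = λ(v − 1)/(k − 1).
  (ii) Total incidences bk = vr, so b = vr/k.
Step 1: r = λ(v − 1)/(k − 1) = 4·(13 − 1)/(2 − 1) = 4·12/1 = 48/1 = 48.
Step 2: b = vr/k = 13·48/2 = 624/2 = 312.
Check integrality: r = 48 ∈ Z ✓, b = 312 ∈ Z ✓.
(These identities are necessary conditions: they determine r and b for any design with these parameters, but do not by themselves prove that one exists.)

r = 48, b = 312.


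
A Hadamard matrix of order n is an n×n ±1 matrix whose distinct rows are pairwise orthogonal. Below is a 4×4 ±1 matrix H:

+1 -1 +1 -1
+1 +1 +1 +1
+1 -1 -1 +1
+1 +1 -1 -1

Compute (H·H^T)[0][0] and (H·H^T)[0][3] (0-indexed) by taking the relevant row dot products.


Row 0 of H: [1, -1, 1, -1].
Row 3 of H: [1, 1, -1, -1].
(H·H^T)[0][0] = Σ_j H[0][j]·H[0][j] = (1)² + (-1)² + (1)² + (-1)² = 1 + 1 + 1 + 1 = 4.
(H·H^T)[0][3] = Σ_j H[0][j]·H[3][j] = (1)·(1) + (-1)·(1) + (1)·(-1) + (-1)·(-1) = 1 + -1 + -1 + 1 = 0.
So rows 0 and 3 are orthogonal; the diagonal entry equals n = 4.

(0,0) entry = 4; (0,3) entry = 0.


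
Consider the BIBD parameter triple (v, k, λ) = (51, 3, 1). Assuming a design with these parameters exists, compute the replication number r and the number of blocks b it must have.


Any 2-(v, k, λ) BIBD satisfies two necessary conditions:
  (i)  Each point sits in r blocks, and counting incidences through any fixed point gives r(k − 1) = λ(v − 1), so r = λ(v − 1)/(k − 1).
  (ii) Total incidences bk = vr, so b = vr/k.
Step 1: r = λ(v − 1)/(k − 1) = 1·(51 − 1)/(3 − 1) = 1·50/2 = 50/2 = 25.
Step 2: b = vr/k = 51·25/3 = 1275/3 = 425.
Check integrality: r = 25 ∈ Z ✓, b = 425 ∈ Z ✓.
(These identities are necessary conditions: they determine r and b for any design with these parameters, but do not by themselves prove that one exists.)

r = 25, b = 425.


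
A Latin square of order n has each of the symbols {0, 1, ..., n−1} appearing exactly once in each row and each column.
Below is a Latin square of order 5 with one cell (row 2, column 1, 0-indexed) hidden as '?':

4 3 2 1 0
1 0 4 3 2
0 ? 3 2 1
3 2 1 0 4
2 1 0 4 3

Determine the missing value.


Row 2 contains symbols [0, 1, 2, 3] — missing [4].
Column 1 contains symbols [0, 1, 2, 3] — missing [4].
The missing symbol must appear in both missing sets; intersection = [4].
Therefore the hidden value is 4.

Missing value = 4.


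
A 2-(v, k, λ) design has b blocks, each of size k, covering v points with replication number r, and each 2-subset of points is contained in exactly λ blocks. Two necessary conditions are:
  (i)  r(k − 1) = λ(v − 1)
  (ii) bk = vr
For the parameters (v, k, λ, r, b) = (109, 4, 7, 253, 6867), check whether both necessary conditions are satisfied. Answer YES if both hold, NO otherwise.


Condition (i): r(k − 1) = 253·3 = 759; λ(v − 1) = 7·108 = 756. Match? NO.
Condition (ii): bk = 6867·4 = 27468; vr = 109·253 = 27577. Match? NO.
Both conditions hold? NO.

NO


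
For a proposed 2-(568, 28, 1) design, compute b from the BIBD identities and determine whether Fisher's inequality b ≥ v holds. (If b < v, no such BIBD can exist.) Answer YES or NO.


b = λv(v − 1)/(k(k − 1)) = 1·568·567/(28·27) = 322056/756 = 426.
Compare with v = 568: b < v, so Fisher's inequality fails.

NO


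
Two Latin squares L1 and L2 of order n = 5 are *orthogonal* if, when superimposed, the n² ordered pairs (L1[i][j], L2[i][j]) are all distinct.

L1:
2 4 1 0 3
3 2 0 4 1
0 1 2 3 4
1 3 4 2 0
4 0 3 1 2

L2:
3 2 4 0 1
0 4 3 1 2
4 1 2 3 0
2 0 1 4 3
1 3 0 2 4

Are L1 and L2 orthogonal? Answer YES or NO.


Form the n² = 25 superimposed pairs (L1[i][j], L2[i][j]), row by row (rows and columns indexed from 0):
row 0: (2,3) (4,2) (1,4) (0,0) (3,1)
row 1: (3,0) (2,4) (0,3) (4,1) (1,2)
row 2: (0,4) (1,1) (2,2) (3,3) (4,0)
row 3: (1,2) (3,0) (4,1) (2,4) (0,3)
row 4: (4,1) (0,3) (3,0) (1,2) (2,4)
Orthogonality requires all 25 pairs distinct.
But the pair (1,2) repeats: cell (1,4) has L1 = 1, L2 = 2, and cell (3,0) has L1 = 1, L2 = 2.
A repeated pair means some other pair never occurs (only 15 distinct pairs out of 25), so the squares are not orthogonal.
Conclusion: NO.

NO


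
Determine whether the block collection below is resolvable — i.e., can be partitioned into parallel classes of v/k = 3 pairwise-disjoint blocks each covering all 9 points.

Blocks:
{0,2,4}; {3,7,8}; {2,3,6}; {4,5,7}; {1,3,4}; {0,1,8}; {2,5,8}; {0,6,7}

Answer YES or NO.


v = 9, block size k = 3, number of blocks = 8.
For resolvability, blocks must partition into parallel classes of size v/k = 3.
Total blocks must therefore be a multiple of 3: 8 = 3·2 + 2 ⇒ not divisible ✗.
Resolvable? NO.

NO


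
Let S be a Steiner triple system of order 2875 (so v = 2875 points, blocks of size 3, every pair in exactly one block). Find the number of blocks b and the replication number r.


An STS(v) is a 2-(v, 3, 1) BIBD: block size k = 3, λ = 1.
Replication: r(k − 1) = λ(v − 1) ⇒ r·2 = 2875 − 1 = 2874 ⇒ r = 1437.
Block count: b = v(v − 1)/6 = 2875·2874/6 = 8262750/6 = 1377125.
(Check via bk = vr: 1377125·3 = 4131375 = 2875·1437 = 4131375 ✓.)

r = 1437, b = 1377125.


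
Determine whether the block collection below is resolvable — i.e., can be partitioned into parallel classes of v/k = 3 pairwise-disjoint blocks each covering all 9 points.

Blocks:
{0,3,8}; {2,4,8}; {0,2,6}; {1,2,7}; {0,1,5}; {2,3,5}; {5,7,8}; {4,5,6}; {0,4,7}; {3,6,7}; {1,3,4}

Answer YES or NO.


v = 9, block size k = 3, number of blocks = 11.
For resolvability, blocks must partition into parallel classes of size v/k = 3.
Total blocks must therefore be a multiple of 3: 11 = 3·3 + 2 ⇒ not divisible ✗.
Resolvable? NO.

NO


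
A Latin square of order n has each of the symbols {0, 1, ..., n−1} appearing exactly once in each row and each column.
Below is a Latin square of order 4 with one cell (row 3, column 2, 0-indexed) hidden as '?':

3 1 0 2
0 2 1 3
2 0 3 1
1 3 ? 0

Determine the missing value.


Row 3 contains symbols [0, 1, 3] — missing [2].
Column 2 contains symbols [0, 1, 3] — missing [2].
The missing symbol must appear in both missing sets; intersection = [2].
Therefore the hidden value is 2.

Missing value = 2.


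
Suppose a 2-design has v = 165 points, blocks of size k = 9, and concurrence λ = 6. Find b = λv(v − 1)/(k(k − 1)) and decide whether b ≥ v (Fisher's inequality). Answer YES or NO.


r = λ(v − 1)/(k − 1) = 6·164/8 = 123.
b = vr/k = 165·123/9 = 2255.
Fisher's inequality: b ≥ v ⇔ 2255 ≥ 165? YES.

YES


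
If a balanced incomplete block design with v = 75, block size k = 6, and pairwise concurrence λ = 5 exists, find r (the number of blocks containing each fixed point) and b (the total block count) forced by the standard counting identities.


Any 2-(v, k, λ) BIBD satisfies two necessary conditions:
  (i)  Each point sits in r blocks, and counting incidences through any fixed point gives r(k − 1) = λ(v − 1), so r = λ(v − 1)/(k − 1).
  (ii) Total incidences bk = vr, so b = vr/k.
Step 1: r = λ(v − 1)/(k − 1) = 5·(75 − 1)/(6 − 1) = 5·74/5 = 370/5 = 74.
Step 2: b = vr/k = 75·74/6 = 5550/6 = 925.
Check integrality: r = 74 ∈ Z ✓, b = 925 ∈ Z ✓.
(These identities are necessary conditions: they determine r and b for any design with these parameters, but do not by themselves prove that one exists.)

r = 74, b = 925.
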